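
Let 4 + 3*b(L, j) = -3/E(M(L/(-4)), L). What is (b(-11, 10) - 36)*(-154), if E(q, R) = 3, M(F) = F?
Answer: 17402/3 ≈ 5800.7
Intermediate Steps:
b(L, j) = -5/3 (b(L, j) = -4/3 + (-3/3)/3 = -4/3 + (-3*1/3)/3 = -4/3 + (1/3)*(-1) = -4/3 - 1/3 = -5/3)
(b(-11, 10) - 36)*(-154) = (-5/3 - 36)*(-154) = -113/3*(-154) = 17402/3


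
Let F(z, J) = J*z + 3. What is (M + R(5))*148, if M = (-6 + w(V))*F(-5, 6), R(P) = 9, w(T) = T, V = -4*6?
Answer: 121212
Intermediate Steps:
F(z, J) = 3 + J*z
V = -24
M = 810 (M = (-6 - 24)*(3 + 6*(-5)) = -30*(3 - 30) = -30*(-27) = 810)
(M + R(5))*148 = (810 + 9)*148 = 819*148 = 121212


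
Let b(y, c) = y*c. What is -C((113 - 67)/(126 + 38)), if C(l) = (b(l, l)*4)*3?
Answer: -1587/1681 ≈ -0.94408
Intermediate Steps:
b(y, c) = c*y
C(l) = 12*l**2 (C(l) = ((l*l)*4)*3 = (l**2*4)*3 = (4*l**2)*3 = 12*l**2)
-C((113 - 67)/(126 + 38)) = -12*((113 - 67)/(126 + 38))**2 = -12*(46/164)**2 = -12*(46*(1/164))**2 = -12*(23/82)**2 = -12*529/6724 = -1*1587/1681 = -1587/1681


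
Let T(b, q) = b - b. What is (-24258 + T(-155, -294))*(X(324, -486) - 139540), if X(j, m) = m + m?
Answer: 3408540096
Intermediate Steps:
T(b, q) = 0
X(j, m) = 2*m
(-24258 + T(-155, -294))*(X(324, -486) - 139540) = (-24258 + 0)*(2*(-486) - 139540) = -24258*(-972 - 139540) = -24258*(-140512) = 3408540096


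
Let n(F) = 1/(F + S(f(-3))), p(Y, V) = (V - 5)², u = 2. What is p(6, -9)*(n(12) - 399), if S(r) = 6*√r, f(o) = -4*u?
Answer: (-78204*√2 + 234563*I/3)/(√2 - I) ≈ -78199.0 - 7.6996*I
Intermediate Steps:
f(o) = -8 (f(o) = -4*2 = -8)
p(Y, V) = (-5 + V)²
n(F) = 1/(F + 12*I*√2) (n(F) = 1/(F + 6*√(-8)) = 1/(F + 6*(2*I*√2)) = 1/(F + 12*I*√2))
p(6, -9)*(n(12) - 399) = (-5 - 9)²*(1/(12 + 12*I*√2) - 399) = (-14)²*(-399 + 1/(12 + 12*I*√2)) = 196*(-399 + 1/(12 + 12*I*√2)) = -78204 + 196/(12 + 12*I*√2)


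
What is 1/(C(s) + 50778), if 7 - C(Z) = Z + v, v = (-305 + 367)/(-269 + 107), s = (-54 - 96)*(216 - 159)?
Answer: 81/4806166 ≈ 1.6853e-5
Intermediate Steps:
s = -8550 (s = -150*57 = -8550)
v = -31/81 (v = 62/(-162) = 62*(-1/162) = -31/81 ≈ -0.38272)
C(Z) = 598/81 - Z (C(Z) = 7 - (Z - 31/81) = 7 - (-31/81 + Z) = 7 + (31/81 - Z) = 598/81 - Z)
1/(C(s) + 50778) = 1/((598/81 - 1*(-8550)) + 50778) = 1/((598/81 + 8550) + 50778) = 1/(693148/81 + 50778) = 1/(4806166/81) = 81/4806166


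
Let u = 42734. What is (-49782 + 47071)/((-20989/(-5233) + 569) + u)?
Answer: -14186663/226625588 ≈ -0.062600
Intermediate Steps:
(-49782 + 47071)/((-20989/(-5233) + 569) + u) = (-49782 + 47071)/((-20989/(-5233) + 569) + 42734) = -2711/((-20989*(-1/5233) + 569) + 42734) = -2711/((20989/5233 + 569) + 42734) = -2711/(2998566/5233 + 42734) = -2711/226625588/5233 = -2711*5233/226625588 = -14186663/226625588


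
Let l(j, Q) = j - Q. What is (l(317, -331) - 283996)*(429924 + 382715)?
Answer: -230259635372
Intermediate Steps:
(l(317, -331) - 283996)*(429924 + 382715) = ((317 - 1*(-331)) - 283996)*(429924 + 382715) = ((317 + 331) - 283996)*812639 = (648 - 283996)*812639 = -283348*812639 = -230259635372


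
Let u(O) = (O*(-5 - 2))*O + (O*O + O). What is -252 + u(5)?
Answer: -397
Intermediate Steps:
u(O) = O - 6*O² (u(O) = (O*(-7))*O + (O² + O) = (-7*O)*O + (O + O²) = -7*O² + (O + O²) = O - 6*O²)
-252 + u(5) = -252 + 5*(1 - 6*5) = -252 + 5*(1 - 30) = -252 + 5*(-29) = -252 - 145 = -397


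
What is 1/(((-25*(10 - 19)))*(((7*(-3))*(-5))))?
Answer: 1/23625 ≈ 4.2328e-5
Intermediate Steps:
1/(((-25*(10 - 19)))*(((7*(-3))*(-5)))) = 1/(((-25*(-9)))*((-21*(-5)))) = 1/(225*105) = (1/225)*(1/105) = 1/23625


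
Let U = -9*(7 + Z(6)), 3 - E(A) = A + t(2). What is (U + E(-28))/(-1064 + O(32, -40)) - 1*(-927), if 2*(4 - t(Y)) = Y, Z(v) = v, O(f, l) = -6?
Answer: 991979/1070 ≈ 927.08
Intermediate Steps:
t(Y) = 4 - Y/2
E(A) = -A (E(A) = 3 - (A + (4 - 1/2*2)) = 3 - (A + (4 - 1)) = 3 - (A + 3) = 3 - (3 + A) = 3 + (-3 - A) = -A)
U = -117 (U = -9*(7 + 6) = -9*13 = -117)
(U + E(-28))/(-1064 + O(32, -40)) - 1*(-927) = (-117 - 1*(-28))/(-1064 - 6) - 1*(-927) = (-117 + 28)/(-1070) + 927 = -89*(-1/1070) + 927 = 89/1070 + 927 = 991979/1070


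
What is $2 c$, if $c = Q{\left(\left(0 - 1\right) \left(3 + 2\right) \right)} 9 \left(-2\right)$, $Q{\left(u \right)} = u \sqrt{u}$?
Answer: $180 i \sqrt{5} \approx 402.49 i$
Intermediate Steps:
$Q{\left(u \right)} = u^{\frac{3}{2}}$
$c = 90 i \sqrt{5}$ ($c = \left(\left(0 - 1\right) \left(3 + 2\right)\right)^{\frac{3}{2}} \cdot 9 \left(-2\right) = \left(\left(-1\right) 5\right)^{\frac{3}{2}} \cdot 9 \left(-2\right) = \left(-5\right)^{\frac{3}{2}} \cdot 9 \left(-2\right) = - 5 i \sqrt{5} \cdot 9 \left(-2\right) = - 45 i \sqrt{5} \left(-2\right) = 90 i \sqrt{5} \approx 201.25 i$)
$2 c = 2 \cdot 90 i \sqrt{5} = 180 i \sqrt{5}$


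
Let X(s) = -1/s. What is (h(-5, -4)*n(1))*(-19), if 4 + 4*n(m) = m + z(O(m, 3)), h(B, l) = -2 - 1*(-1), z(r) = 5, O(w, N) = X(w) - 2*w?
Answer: 19/2 ≈ 9.5000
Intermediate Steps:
O(w, N) = -1/w - 2*w
h(B, l) = -1 (h(B, l) = -2 + 1 = -1)
n(m) = 1/4 + m/4 (n(m) = -1 + (m + 5)/4 = -1 + (5 + m)/4 = -1 + (5/4 + m/4) = 1/4 + m/4)
(h(-5, -4)*n(1))*(-19) = -(1/4 + (1/4)*1)*(-19) = -(1/4 + 1/4)*(-19) = -1*1/2*(-19) = -1/2*(-19) = 19/2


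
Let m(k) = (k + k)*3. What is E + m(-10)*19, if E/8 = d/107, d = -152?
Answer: -123196/107 ≈ -1151.4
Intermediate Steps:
m(k) = 6*k (m(k) = (2*k)*3 = 6*k)
E = -1216/107 (E = 8*(-152/107) = -1216/107 ≈ -11.364)
E + m(-10)*19 = -1216/107 + (6*(-10))*19 = -1216/107 - 60*19 = -1216/107 - 1140 = -123196/107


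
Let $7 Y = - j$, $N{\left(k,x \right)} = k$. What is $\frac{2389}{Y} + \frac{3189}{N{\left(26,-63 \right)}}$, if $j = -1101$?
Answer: $\frac{3945887}{28626} \approx 137.84$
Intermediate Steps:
$Y = \frac{1101}{7}$ ($Y = \frac{\left(-1\right) \left(-1101\right)}{7} = \frac{1}{7} \cdot 1101 = \frac{1101}{7} \approx 157.29$)
$\frac{2389}{Y} + \frac{3189}{N{\left(26,-63 \right)}} = \frac{2389}{\frac{1101}{7}} + \frac{3189}{26} = 2389 \cdot \frac{7}{1101} + 3189 \cdot \frac{1}{26} = \frac{16723}{1101} + \frac{3189}{26} = \frac{3945887}{28626}$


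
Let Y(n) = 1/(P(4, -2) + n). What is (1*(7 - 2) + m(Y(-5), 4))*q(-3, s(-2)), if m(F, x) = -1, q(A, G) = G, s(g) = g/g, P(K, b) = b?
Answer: 4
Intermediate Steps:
s(g) = 1
Y(n) = 1/(-2 + n)
(1*(7 - 2) + m(Y(-5), 4))*q(-3, s(-2)) = (1*(7 - 2) - 1)*1 = (1*5 - 1)*1 = (5 - 1)*1 = 4*1 = 4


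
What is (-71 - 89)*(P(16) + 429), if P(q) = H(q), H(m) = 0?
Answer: -68640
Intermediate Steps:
P(q) = 0
(-71 - 89)*(P(16) + 429) = (-71 - 89)*(0 + 429) = -160*429 = -68640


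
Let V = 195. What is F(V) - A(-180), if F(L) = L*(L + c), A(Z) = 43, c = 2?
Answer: 38372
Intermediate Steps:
F(L) = L*(2 + L) (F(L) = L*(L + 2) = L*(2 + L))
F(V) - A(-180) = 195*(2 + 195) - 1*43 = 195*197 - 43 = 38415 - 43 = 38372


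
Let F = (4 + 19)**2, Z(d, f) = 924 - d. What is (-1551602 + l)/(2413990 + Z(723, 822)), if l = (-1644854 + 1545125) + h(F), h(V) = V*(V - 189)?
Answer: -1471471/2414191 ≈ -0.60951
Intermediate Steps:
F = 529 (F = 23**2 = 529)
h(V) = V*(-189 + V)
l = 80131 (l = (-1644854 + 1545125) + 529*(-189 + 529) = -99729 + 529*340 = -99729 + 179860 = 80131)
(-1551602 + l)/(2413990 + Z(723, 822)) = (-1551602 + 80131)/(2413990 + (924 - 1*723)) = -1471471/(2413990 + (924 - 723)) = -1471471/(2413990 + 201) = -1471471/2414191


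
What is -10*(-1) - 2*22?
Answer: -34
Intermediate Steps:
-10*(-1) - 2*22 = 10 - 44 = -34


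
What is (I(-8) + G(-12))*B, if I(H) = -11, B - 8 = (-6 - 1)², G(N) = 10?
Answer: -57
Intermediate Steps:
B = 57 (B = 8 + (-6 - 1)² = 8 + (-7)² = 8 + 49 = 57)
(I(-8) + G(-12))*B = (-11 + 10)*57 = -1*57 = -57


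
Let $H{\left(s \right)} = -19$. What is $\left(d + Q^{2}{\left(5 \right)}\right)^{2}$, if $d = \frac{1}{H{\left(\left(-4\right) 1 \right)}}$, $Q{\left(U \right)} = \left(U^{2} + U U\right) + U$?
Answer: $\frac{3303260676}{361} \approx 9.1503 \cdot 10^{6}$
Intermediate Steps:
$Q{\left(U \right)} = U + 2 U^{2}$ ($Q{\left(U \right)} = \left(U^{2} + U^{2}\right) + U = 2 U^{2} + U = U + 2 U^{2}$)
$d = - \frac{1}{19}$ ($d = \frac{1}{-19} = - \frac{1}{19} \approx -0.052632$)
$\left(d + Q^{2}{\left(5 \right)}\right)^{2} = \left(- \frac{1}{19} + \left(5 \left(1 + 2 \cdot 5\right)\right)^{2}\right)^{2} = \left(- \frac{1}{19} + \left(5 \left(1 + 10\right)\right)^{2}\right)^{2} = \left(- \frac{1}{19} + \left(5 \cdot 11\right)^{2}\right)^{2} = \left(- \frac{1}{19} + 55^{2}\right)^{2} = \left(- \frac{1}{19} + 3025\right)^{2} = \left(\frac{57474}{19}\right)^{2} = \frac{3303260676}{361}$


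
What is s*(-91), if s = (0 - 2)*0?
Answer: 0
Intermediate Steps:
s = 0 (s = -2*0 = 0)
s*(-91) = 0*(-91) = 0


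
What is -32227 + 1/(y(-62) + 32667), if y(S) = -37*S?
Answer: -1126688146/34961 ≈ -32227.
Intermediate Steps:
-32227 + 1/(y(-62) + 32667) = -32227 + 1/(-37*(-62) + 32667) = -32227 + 1/(2294 + 32667) = -32227 + 1/34961 = -1126688146/34961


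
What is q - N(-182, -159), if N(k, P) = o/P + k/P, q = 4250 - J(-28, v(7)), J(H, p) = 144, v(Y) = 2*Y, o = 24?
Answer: 652696/159 ≈ 4105.0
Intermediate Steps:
q = 4106 (q = 4250 - 1*144 = 4250 - 144 = 4106)
N(k, P) = 24/P + k/P
q - N(-182, -159) = 4106 - (24 - 182)/(-159) = 4106 - (-1)*(-158)/159 = 4106 - 1*158/159 = 4106 - 158/159 = 652696/159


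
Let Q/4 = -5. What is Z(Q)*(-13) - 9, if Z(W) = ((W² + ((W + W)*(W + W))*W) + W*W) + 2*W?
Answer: 406111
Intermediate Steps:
Q = -20 (Q = 4*(-5) = -20)
Z(W) = 2*W + 2*W² + 4*W³ (Z(W) = ((W² + ((2*W)*(2*W))*W) + W²) + 2*W = ((W² + (4*W²)*W) + W²) + 2*W = ((W² + 4*W³) + W²) + 2*W = (2*W² + 4*W³) + 2*W = 2*W + 2*W² + 4*W³)
Z(Q)*(-13) - 9 = (2*(-20)*(1 - 20 + 2*(-20)²))*(-13) - 9 = (2*(-20)*(1 - 20 + 2*400))*(-13) - 9 = (2*(-20)*(1 - 20 + 800))*(-13) - 9 = (2*(-20)*781)*(-13) - 9 = -31240*(-13) - 9 = 406120 - 9 = 406111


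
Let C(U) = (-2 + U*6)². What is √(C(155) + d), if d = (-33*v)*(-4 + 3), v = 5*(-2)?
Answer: √860854 ≈ 927.82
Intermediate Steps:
C(U) = (-2 + 6*U)²
v = -10
d = -330 (d = (-33*(-10))*(-4 + 3) = 330*(-1) = -330)
√(C(155) + d) = √(4*(-1 + 3*155)² - 330) = √(4*(-1 + 465)² - 330) = √(4*464² - 330) = √(4*215296 - 330) = √(861184 - 330) = √860854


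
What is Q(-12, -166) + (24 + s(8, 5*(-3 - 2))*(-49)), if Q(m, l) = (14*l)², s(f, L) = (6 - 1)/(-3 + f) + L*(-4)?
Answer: 5396051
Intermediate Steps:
s(f, L) = -4*L + 5/(-3 + f) (s(f, L) = 5/(-3 + f) - 4*L = -4*L + 5/(-3 + f))
Q(m, l) = 196*l²
Q(-12, -166) + (24 + s(8, 5*(-3 - 2))*(-49)) = 196*(-166)² + (24 + ((5 + 12*(5*(-3 - 2)) - 4*5*(-3 - 2)*8)/(-3 + 8))*(-49)) = 196*27556 + (24 + ((5 + 12*(5*(-5)) - 4*5*(-5)*8)/5)*(-49)) = 5400976 + (24 + ((5 + 12*(-25) - 4*(-25)*8)/5)*(-49)) = 5400976 + (24 + ((5 - 300 + 800)/5)*(-49)) = 5400976 + (24 + ((⅕)*505)*(-49)) = 5400976 + (24 + 101*(-49)) = 5400976 + (24 - 4949) = 5400976 - 4925 = 5396051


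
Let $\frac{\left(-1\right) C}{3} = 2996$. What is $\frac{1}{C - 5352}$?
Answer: $- \frac{1}{14340} \approx -6.9735 \cdot 10^{-5}$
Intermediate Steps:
$C = -8988$ ($C = \left(-3\right) 2996 = -8988$)
$\frac{1}{C - 5352} = \frac{1}{-8988 - 5352} = \frac{1}{-14340} = - \frac{1}{14340}$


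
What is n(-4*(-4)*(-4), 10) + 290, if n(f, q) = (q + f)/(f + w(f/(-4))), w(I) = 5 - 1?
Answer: 2909/10 ≈ 290.90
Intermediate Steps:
w(I) = 4
n(f, q) = (f + q)/(4 + f) (n(f, q) = (q + f)/(f + 4) = (f + q)/(4 + f))
n(-4*(-4)*(-4), 10) + 290 = (-4*(-4)*(-4) + 10)/(4 - 4*(-4)*(-4)) + 290 = (16*(-4) + 10)/(4 + 16*(-4)) + 290 = (-64 + 10)/(4 - 64) + 290 = -54/(-60) + 290 = -1/60*(-54) + 290 = 9/10 + 290 = 2909/10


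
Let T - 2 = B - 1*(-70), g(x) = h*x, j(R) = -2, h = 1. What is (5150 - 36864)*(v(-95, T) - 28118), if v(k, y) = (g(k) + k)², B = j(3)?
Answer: -253141148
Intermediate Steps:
B = -2
g(x) = x (g(x) = 1*x = x)
T = 70 (T = 2 + (-2 - 1*(-70)) = 2 + (-2 + 70) = 2 + 68 = 70)
v(k, y) = 4*k² (v(k, y) = (k + k)² = (2*k)² = 4*k²)
(5150 - 36864)*(v(-95, T) - 28118) = (5150 - 36864)*(4*(-95)² - 28118) = -31714*(4*9025 - 28118) = -31714*(36100 - 28118) = -31714*7982 = -253141148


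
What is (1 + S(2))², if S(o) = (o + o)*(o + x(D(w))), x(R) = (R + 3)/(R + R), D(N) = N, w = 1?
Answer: 289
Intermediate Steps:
x(R) = (3 + R)/(2*R) (x(R) = (3 + R)/((2*R)) = (3 + R)*(1/(2*R)) = (3 + R)/(2*R))
S(o) = 2*o*(2 + o) (S(o) = (o + o)*(o + (½)*(3 + 1)/1) = (2*o)*(o + (½)*1*4) = (2*o)*(o + 2) = (2*o)*(2 + o) = 2*o*(2 + o))
(1 + S(2))² = (1 + 2*2*(2 + 2))² = (1 + 2*2*4)² = (1 + 16)² = 17² = 289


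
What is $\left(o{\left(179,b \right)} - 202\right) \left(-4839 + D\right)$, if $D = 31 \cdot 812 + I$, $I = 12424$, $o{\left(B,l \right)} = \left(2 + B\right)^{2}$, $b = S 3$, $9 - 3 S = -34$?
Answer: $1066535163$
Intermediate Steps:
$S = \frac{43}{3}$ ($S = 3 - - \frac{34}{3} = 3 + \frac{34}{3} = \frac{43}{3} \approx 14.333$)
$b = 43$ ($b = \frac{43}{3} \cdot 3 = 43$)
$D = 37596$ ($D = 31 \cdot 812 + 12424 = 25172 + 12424 = 37596$)
$\left(o{\left(179,b \right)} - 202\right) \left(-4839 + D\right) = \left(\left(2 + 179\right)^{2} - 202\right) \left(-4839 + 37596\right) = \left(181^{2} - 202\right) 32757 = \left(32761 - 202\right) 32757 = 32559 \cdot 32757 = 1066535163$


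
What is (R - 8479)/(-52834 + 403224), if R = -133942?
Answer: -142421/350390 ≈ -0.40646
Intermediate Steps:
(R - 8479)/(-52834 + 403224) = (-133942 - 8479)/(-52834 + 403224) = -142421/350390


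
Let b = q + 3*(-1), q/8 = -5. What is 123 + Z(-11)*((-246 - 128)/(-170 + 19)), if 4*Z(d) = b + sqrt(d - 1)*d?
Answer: 29105/302 - 2057*I*sqrt(3)/151 ≈ 96.374 - 23.595*I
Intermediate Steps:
q = -40 (q = 8*(-5) = -40)
b = -43 (b = -40 + 3*(-1) = -40 - 3 = -43)
Z(d) = -43/4 + d*sqrt(-1 + d)/4 (Z(d) = (-43 + sqrt(d - 1)*d)/4 = (-43 + sqrt(-1 + d)*d)/4 = (-43 + d*sqrt(-1 + d))/4 = -43/4 + d*sqrt(-1 + d)/4)
123 + Z(-11)*((-246 - 128)/(-170 + 19)) = 123 + (-43/4 + (1/4)*(-11)*sqrt(-1 - 11))*((-246 - 128)/(-170 + 19)) = 123 + (-43/4 + (1/4)*(-11)*sqrt(-12))*(-374/(-151)) = 123 + (-43/4 + (1/4)*(-11)*(2*I*sqrt(3)))*(-374*(-1/151)) = 123 + (-43/4 - 11*I*sqrt(3)/2)*(374/151) = 123 + (-8041/302 - 2057*I*sqrt(3)/151) = 29105/302 - 2057*I*sqrt(3)/151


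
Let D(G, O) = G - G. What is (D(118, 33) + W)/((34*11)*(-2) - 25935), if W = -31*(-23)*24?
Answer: -17112/26683 ≈ -0.64131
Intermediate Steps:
W = 17112 (W = 713*24 = 17112)
D(G, O) = 0
(D(118, 33) + W)/((34*11)*(-2) - 25935) = (0 + 17112)/((34*11)*(-2) - 25935) = 17112/(374*(-2) - 25935) = 17112/(-748 - 25935) = 17112/(-26683) = 17112*(-1/26683) = -17112/26683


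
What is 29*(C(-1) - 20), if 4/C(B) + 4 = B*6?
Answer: -2958/5 ≈ -591.60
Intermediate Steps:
C(B) = 4/(-4 + 6*B) (C(B) = 4/(-4 + B*6) = 4/(-4 + 6*B))
29*(C(-1) - 20) = 29*(2/(-2 + 3*(-1)) - 20) = 29*(2/(-2 - 3) - 20) = 29*(2/(-5) - 20) = 29*(2*(-⅕) - 20) = 29*(-⅖ - 20) = 29*(-102/5) = -2958/5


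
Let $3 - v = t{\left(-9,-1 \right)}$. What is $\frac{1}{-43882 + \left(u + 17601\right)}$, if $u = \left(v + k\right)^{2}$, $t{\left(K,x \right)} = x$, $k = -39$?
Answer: $- \frac{1}{25056} \approx -3.9911 \cdot 10^{-5}$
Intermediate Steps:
$v = 4$ ($v = 3 - -1 = 3 + 1 = 4$)
$u = 1225$ ($u = \left(4 - 39\right)^{2} = \left(-35\right)^{2} = 1225$)
$\frac{1}{-43882 + \left(u + 17601\right)} = \frac{1}{-43882 + \left(1225 + 17601\right)} = \frac{1}{-43882 + 18826} = \frac{1}{-25056} = - \frac{1}{25056}$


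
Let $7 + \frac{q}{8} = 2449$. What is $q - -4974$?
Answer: $24510$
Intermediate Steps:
$q = 19536$ ($q = -56 + 8 \cdot 2449 = -56 + 19592 = 19536$)
$q - -4974 = 19536 - -4974 = 19536 + 4974 = 24510$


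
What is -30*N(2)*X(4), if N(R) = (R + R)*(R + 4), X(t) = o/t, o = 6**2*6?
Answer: -38880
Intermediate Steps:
o = 216 (o = 36*6 = 216)
X(t) = 216/t
N(R) = 2*R*(4 + R) (N(R) = (2*R)*(4 + R) = 2*R*(4 + R))
-30*N(2)*X(4) = -30*(2*2*(4 + 2))*216/4 = -30*(2*2*6)*216*(1/4) = -30*24*54 = -720*54 = -1*38880 = -38880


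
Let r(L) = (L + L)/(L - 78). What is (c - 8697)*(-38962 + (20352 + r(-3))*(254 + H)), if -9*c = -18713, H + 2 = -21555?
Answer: 25825168113760/9 ≈ 2.8695e+12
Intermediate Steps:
H = -21557 (H = -2 - 21555 = -21557)
c = 18713/9 (c = -1/9*(-18713) = 18713/9 ≈ 2079.2)
r(L) = 2*L/(-78 + L) (r(L) = (2*L)/(-78 + L) = 2*L/(-78 + L))
(c - 8697)*(-38962 + (20352 + r(-3))*(254 + H)) = (18713/9 - 8697)*(-38962 + (20352 + 2*(-3)/(-78 - 3))*(254 - 21557)) = -59560*(-38962 + (20352 + 2*(-3)/(-81))*(-21303))/9 = -59560*(-38962 + (20352 + 2*(-3)*(-1/81))*(-21303))/9 = -59560*(-38962 + (20352 + 2/27)*(-21303))/9 = -59560*(-38962 + (549506/27)*(-21303))/9 = -59560*(-38962 - 433560234)/9 = -59560/9*(-433599196) = 25825168113760/9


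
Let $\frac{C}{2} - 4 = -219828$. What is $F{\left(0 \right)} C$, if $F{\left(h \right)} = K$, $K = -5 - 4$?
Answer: $3956832$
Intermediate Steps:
$C = -439648$ ($C = 8 + 2 \left(-219828\right) = 8 - 439656 = -439648$)
$K = -9$
$F{\left(h \right)} = -9$
$F{\left(0 \right)} C = \left(-9\right) \left(-439648\right) = 3956832$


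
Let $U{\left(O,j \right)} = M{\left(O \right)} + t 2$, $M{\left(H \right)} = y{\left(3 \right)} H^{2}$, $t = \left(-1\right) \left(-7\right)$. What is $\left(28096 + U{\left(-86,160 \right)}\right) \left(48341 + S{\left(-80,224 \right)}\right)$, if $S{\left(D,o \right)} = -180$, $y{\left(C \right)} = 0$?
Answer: $1353805710$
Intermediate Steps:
$t = 7$
$M{\left(H \right)} = 0$ ($M{\left(H \right)} = 0 H^{2} = 0$)
$U{\left(O,j \right)} = 14$ ($U{\left(O,j \right)} = 0 + 7 \cdot 2 = 0 + 14 = 14$)
$\left(28096 + U{\left(-86,160 \right)}\right) \left(48341 + S{\left(-80,224 \right)}\right) = \left(28096 + 14\right) \left(48341 - 180\right) = 28110 \cdot 48161 = 1353805710$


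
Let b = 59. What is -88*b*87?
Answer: -451704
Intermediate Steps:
-88*b*87 = -88*59*87 = -5192*87 = -451704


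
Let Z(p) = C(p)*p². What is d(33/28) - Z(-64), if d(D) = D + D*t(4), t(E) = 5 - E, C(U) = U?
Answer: 3670049/14 ≈ 2.6215e+5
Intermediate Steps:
d(D) = 2*D (d(D) = D + D*(5 - 1*4) = D + D*(5 - 4) = D + D*1 = D + D = 2*D)
Z(p) = p³ (Z(p) = p*p² = p³)
d(33/28) - Z(-64) = 2*(33/28) - 1*(-64)³ = 2*(33*(1/28)) - 1*(-262144) = 2*(33/28) + 262144 = 33/14 + 262144 = 3670049/14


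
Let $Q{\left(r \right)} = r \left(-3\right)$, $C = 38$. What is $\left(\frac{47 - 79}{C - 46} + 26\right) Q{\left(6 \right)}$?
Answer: $-540$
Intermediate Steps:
$Q{\left(r \right)} = - 3 r$
$\left(\frac{47 - 79}{C - 46} + 26\right) Q{\left(6 \right)} = \left(\frac{47 - 79}{38 - 46} + 26\right) \left(\left(-3\right) 6\right) = \left(- \frac{32}{-8} + 26\right) \left(-18\right) = \left(\left(-32\right) \left(- \frac{1}{8}\right) + 26\right) \left(-18\right) = \left(4 + 26\right) \left(-18\right) = 30 \left(-18\right) = -540$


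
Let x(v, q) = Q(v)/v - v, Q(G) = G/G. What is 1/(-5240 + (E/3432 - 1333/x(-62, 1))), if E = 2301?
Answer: -338184/1779130271 ≈ -0.00019008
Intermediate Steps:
Q(G) = 1
x(v, q) = 1/v - v
1/(-5240 + (E/3432 - 1333/x(-62, 1))) = 1/(-5240 + (2301/3432 - 1333/(1/(-62) - 1*(-62)))) = 1/(-5240 + (2301*(1/3432) - 1333/(-1/62 + 62))) = 1/(-5240 + (59/88 - 1333/3843/62)) = 1/(-5240 + (59/88 - 1333*62/3843)) = 1/(-5240 + (59/88 - 82646/3843)) = 1/(-5240 - 7046111/338184) = 1/(-1779130271/338184) = -338184/1779130271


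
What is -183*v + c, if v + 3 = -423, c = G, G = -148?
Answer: 77810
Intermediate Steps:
c = -148
v = -426 (v = -3 - 423 = -426)
-183*v + c = -183*(-426) - 148 = 77958 - 148 = 77810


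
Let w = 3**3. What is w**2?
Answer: 729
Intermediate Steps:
w = 27
w**2 = 27**2 = 729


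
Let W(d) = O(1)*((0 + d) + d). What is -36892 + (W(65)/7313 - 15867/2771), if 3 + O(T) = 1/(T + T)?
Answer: -747708340062/20264323 ≈ -36898.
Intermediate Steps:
O(T) = -3 + 1/(2*T) (O(T) = -3 + 1/(T + T) = -3 + 1/(2*T))
W(d) = -5*d (W(d) = (-3 + (½)/1)*((0 + d) + d) = (-3 + (½)*1)*(d + d) = (-3 + ½)*(2*d) = -5*d)
-36892 + (W(65)/7313 - 15867/2771) = -36892 + (-5*65/7313 - 15867/2771) = -36892 + (-325*1/7313 - 15867*1/2771) = -36892 + (-325/7313 - 15867/2771) = -36892 - 116935946/20264323 = -747708340062/20264323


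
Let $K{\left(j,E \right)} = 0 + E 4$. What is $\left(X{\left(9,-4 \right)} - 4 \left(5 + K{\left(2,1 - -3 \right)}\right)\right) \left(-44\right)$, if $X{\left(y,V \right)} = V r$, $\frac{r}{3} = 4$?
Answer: $5808$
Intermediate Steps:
$r = 12$ ($r = 3 \cdot 4 = 12$)
$X{\left(y,V \right)} = 12 V$ ($X{\left(y,V \right)} = V 12 = 12 V$)
$K{\left(j,E \right)} = 4 E$ ($K{\left(j,E \right)} = 0 + 4 E = 4 E$)
$\left(X{\left(9,-4 \right)} - 4 \left(5 + K{\left(2,1 - -3 \right)}\right)\right) \left(-44\right) = \left(12 \left(-4\right) - 4 \left(5 + 4 \left(1 - -3\right)\right)\right) \left(-44\right) = \left(-48 - 4 \left(5 + 4 \left(1 + 3\right)\right)\right) \left(-44\right) = \left(-48 - 4 \left(5 + 4 \cdot 4\right)\right) \left(-44\right) = \left(-48 - 4 \left(5 + 16\right)\right) \left(-44\right) = \left(-48 - 84\right) \left(-44\right) = \left(-132\right) \left(-44\right) = 5808$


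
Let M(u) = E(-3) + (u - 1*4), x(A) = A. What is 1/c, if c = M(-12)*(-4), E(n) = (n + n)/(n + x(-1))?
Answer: 1/58 ≈ 0.017241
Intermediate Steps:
E(n) = 2*n/(-1 + n) (E(n) = (n + n)/(n - 1) = (2*n)/(-1 + n) = 2*n/(-1 + n))
M(u) = -5/2 + u (M(u) = 2*(-3)/(-1 - 3) + (u - 1*4) = 2*(-3)/(-4) + (u - 4) = 2*(-3)*(-¼) + (-4 + u) = 3/2 + (-4 + u) = -5/2 + u)
c = 58 (c = (-5/2 - 12)*(-4) = -29/2*(-4) = 58)
1/c = 1/58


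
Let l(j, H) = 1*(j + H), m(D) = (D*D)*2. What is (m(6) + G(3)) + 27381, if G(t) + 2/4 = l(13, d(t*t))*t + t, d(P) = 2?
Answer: 55001/2 ≈ 27501.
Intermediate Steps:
m(D) = 2*D² (m(D) = D²*2 = 2*D²)
l(j, H) = H + j (l(j, H) = 1*(H + j) = H + j)
G(t) = -½ + 16*t (G(t) = -½ + ((2 + 13)*t + t) = -½ + (15*t + t) = -½ + 16*t)
(m(6) + G(3)) + 27381 = (2*6² + (-½ + 16*3)) + 27381 = (2*36 + (-½ + 48)) + 27381 = (72 + 95/2) + 27381 = 239/2 + 27381 = 55001/2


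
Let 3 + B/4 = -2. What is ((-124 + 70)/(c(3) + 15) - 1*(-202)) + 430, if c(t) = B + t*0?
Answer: 3214/5 ≈ 642.80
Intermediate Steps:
B = -20 (B = -12 + 4*(-2) = -12 - 8 = -20)
c(t) = -20 (c(t) = -20 + t*0 = -20 + 0 = -20)
((-124 + 70)/(c(3) + 15) - 1*(-202)) + 430 = ((-124 + 70)/(-20 + 15) - 1*(-202)) + 430 = (-54/(-5) + 202) + 430 = (-54*(-1/5) + 202) + 430 = (54/5 + 202) + 430 = 1064/5 + 430 = 3214/5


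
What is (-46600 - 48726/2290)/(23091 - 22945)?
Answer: -53381363/167170 ≈ -319.32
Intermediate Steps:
(-46600 - 48726/2290)/(23091 - 22945) = (-46600 - 48726*1/2290)/146 = (-46600 - 24363/1145)*(1/146) = -53381363/1145*1/146 = -53381363/167170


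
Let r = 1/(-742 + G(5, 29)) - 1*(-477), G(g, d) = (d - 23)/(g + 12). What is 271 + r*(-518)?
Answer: -1555917357/6304 ≈ -2.4681e+5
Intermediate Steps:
G(g, d) = (-23 + d)/(12 + g)
r = 6013999/12608 (r = 1/(-742 + (-23 + 29)/(12 + 5)) - 1*(-477) = 1/(-742 + 6/17) + 477 = 1/(-12608/17) + 477 = -17/12608 + 477 = 6013999/12608 ≈ 477.00)
271 + r*(-518) = 271 + (6013999/12608)*(-518) = 271 - 1557625741/6304 = -1555917357/6304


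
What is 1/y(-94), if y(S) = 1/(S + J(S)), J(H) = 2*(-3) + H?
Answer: -194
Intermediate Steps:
J(H) = -6 + H
y(S) = 1/(-6 + 2*S) (y(S) = 1/(S + (-6 + S)) = 1/(-6 + 2*S))
1/y(-94) = 1/(1/(2*(-3 - 94))) = 1/((1/2)/(-97)) = 1/((1/2)*(-1/97)) = 1/(-1/194) = -194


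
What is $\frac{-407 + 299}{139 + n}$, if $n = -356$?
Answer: $\frac{108}{217} \approx 0.4977$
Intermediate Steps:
$\frac{-407 + 299}{139 + n} = \frac{-407 + 299}{139 - 356} = - \frac{108}{-217} = \left(-108\right) \left(- \frac{1}{217}\right) = \frac{108}{217}$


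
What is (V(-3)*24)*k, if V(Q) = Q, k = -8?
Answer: 576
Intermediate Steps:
(V(-3)*24)*k = -3*24*(-8) = -72*(-8) = 576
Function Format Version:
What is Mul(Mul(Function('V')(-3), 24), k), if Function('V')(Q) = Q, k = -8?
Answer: 576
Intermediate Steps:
Mul(Mul(Function('V')(-3), 24), k) = Mul(Mul(-3, 24), -8) = Mul(-72, -8) = 576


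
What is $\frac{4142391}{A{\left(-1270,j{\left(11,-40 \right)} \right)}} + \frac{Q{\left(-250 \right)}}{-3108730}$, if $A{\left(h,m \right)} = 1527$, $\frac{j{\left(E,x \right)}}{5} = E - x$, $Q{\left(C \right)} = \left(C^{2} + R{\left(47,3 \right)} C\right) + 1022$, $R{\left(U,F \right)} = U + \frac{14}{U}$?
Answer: $\frac{100873720478507}{37185073895} \approx 2712.7$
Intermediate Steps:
$Q{\left(C \right)} = 1022 + C^{2} + \frac{2223 C}{47}$ ($Q{\left(C \right)} = \left(C^{2} + \left(47 + \frac{14}{47}\right) C\right) + 1022 = \left(C^{2} + \frac{2223 C}{47}\right) + 1022 = 1022 + C^{2} + \frac{2223 C}{47}$)
$j{\left(E,x \right)} = - 5 x + 5 E$ ($j{\left(E,x \right)} = 5 \left(E - x\right) = - 5 x + 5 E$)
$\frac{4142391}{A{\left(-1270,j{\left(11,-40 \right)} \right)}} + \frac{Q{\left(-250 \right)}}{-3108730} = \frac{4142391}{1527} + \frac{1022 + \left(-250\right)^{2} + \frac{2223}{47} \left(-250\right)}{-3108730} = 4142391 \cdot \frac{1}{1527} + \left(1022 + 62500 - \frac{555750}{47}\right) \left(- \frac{1}{3108730}\right) = \frac{1380797}{509} + \frac{2429784}{47} \left(- \frac{1}{3108730}\right) = \frac{1380797}{509} - \frac{1214892}{73055155} = \frac{100873720478507}{37185073895}$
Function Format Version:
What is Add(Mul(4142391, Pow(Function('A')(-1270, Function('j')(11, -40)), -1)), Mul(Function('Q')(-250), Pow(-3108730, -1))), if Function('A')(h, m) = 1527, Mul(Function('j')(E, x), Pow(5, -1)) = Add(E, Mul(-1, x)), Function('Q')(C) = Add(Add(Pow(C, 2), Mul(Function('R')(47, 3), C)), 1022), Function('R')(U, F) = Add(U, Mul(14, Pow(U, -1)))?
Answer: Rational(100873720478507, 37185073895) ≈ 2712.7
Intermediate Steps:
Function('Q')(C) = Add(1022, Pow(C, 2), Mul(Rational(2223, 47), C)) (Function('Q')(C) = Add(Add(Pow(C, 2), Mul(Add(47, Mul(14, Pow(47, -1))), C)), 1022) = Add(Add(Pow(C, 2), Mul(Add(47, Mul(14, Rational(1, 47))), C)), 1022) = Add(Add(Pow(C, 2), Mul(Add(47, Rational(14, 47)), C)), 1022) = Add(Add(Pow(C, 2), Mul(Rational(2223, 47), C)), 1022) = Add(1022, Pow(C, 2), Mul(Rational(2223, 47), C)))
Function('j')(E, x) = Add(Mul(-5, x), Mul(5, E)) (Function('j')(E, x) = Mul(5, Add(E, Mul(-1, x))) = Add(Mul(-5, x), Mul(5, E)))
Add(Mul(4142391, Pow(Function('A')(-1270, Function('j')(11, -40)), -1)), Mul(Function('Q')(-250), Pow(-3108730, -1))) = Add(Mul(4142391, Pow(1527, -1)), Mul(Add(1022, Pow(-250, 2), Mul(Rational(2223, 47), -250)), Pow(-3108730, -1))) = Add(Mul(4142391, Rational(1, 1527)), Mul(Add(1022, 62500, Rational(-555750, 47)), Rational(-1, 3108730))) = Add(Rational(1380797, 509), Mul(Rational(2429784, 47), Rational(-1, 3108730))) = Add(Rational(1380797, 509), Rational(-1214892, 73055155)) = Rational(100873720478507, 37185073895)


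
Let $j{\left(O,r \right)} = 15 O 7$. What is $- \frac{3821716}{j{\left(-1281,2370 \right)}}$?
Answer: $\frac{3821716}{134505} \approx 28.413$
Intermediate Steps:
$j{\left(O,r \right)} = 105 O$
$- \frac{3821716}{j{\left(-1281,2370 \right)}} = - \frac{3821716}{105 \left(-1281\right)} = - \frac{3821716}{-134505} = \left(-3821716\right) \left(- \frac{1}{134505}\right) = \frac{3821716}{134505}$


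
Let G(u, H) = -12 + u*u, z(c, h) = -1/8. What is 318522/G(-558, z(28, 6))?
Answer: 53087/51892 ≈ 1.0230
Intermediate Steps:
z(c, h) = -⅛ (z(c, h) = -1*⅛ = -⅛)
G(u, H) = -12 + u²
318522/G(-558, z(28, 6)) = 318522/(-12 + (-558)²) = 318522/(-12 + 311364) = 318522/311352 = 318522*(1/311352) = 53087/51892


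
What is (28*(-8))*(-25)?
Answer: 5600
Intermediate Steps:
(28*(-8))*(-25) = -224*(-25) = 5600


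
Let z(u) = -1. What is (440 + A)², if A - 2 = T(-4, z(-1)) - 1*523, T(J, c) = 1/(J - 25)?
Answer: 5522500/841 ≈ 6566.6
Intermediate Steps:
T(J, c) = 1/(-25 + J)
A = -15110/29 (A = 2 + (1/(-25 - 4) - 1*523) = 2 + (1/(-29) - 523) = 2 + (-1/29 - 523) = 2 - 15168/29 = -15110/29 ≈ -521.03)
(440 + A)² = (440 - 15110/29)² = (-2350/29)² = 5522500/841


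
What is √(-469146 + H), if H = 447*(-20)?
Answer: I*√478086 ≈ 691.44*I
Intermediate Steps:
H = -8940
√(-469146 + H) = √(-469146 - 8940) = √(-478086) = I*√478086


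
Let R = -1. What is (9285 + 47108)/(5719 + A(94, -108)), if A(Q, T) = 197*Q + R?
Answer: 56393/24236 ≈ 2.3268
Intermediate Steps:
A(Q, T) = -1 + 197*Q (A(Q, T) = 197*Q - 1 = -1 + 197*Q)
(9285 + 47108)/(5719 + A(94, -108)) = (9285 + 47108)/(5719 + (-1 + 197*94)) = 56393/(5719 + (-1 + 18518)) = 56393/(5719 + 18517) = 56393/24236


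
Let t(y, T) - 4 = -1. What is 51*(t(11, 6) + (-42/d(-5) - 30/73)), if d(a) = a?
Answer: 204561/365 ≈ 560.44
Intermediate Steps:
t(y, T) = 3 (t(y, T) = 4 - 1 = 3)
51*(t(11, 6) + (-42/d(-5) - 30/73)) = 51*(3 + (-42/(-5) - 30/73)) = 51*(3 + (-42*(-⅕) - 30*1/73)) = 51*(3 + (42/5 - 30/73)) = 51*(3 + 2916/365) = 51*(4011/365) = 204561/365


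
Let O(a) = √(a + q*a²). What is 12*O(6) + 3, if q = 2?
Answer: 3 + 12*√78 ≈ 108.98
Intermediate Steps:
O(a) = √(a + 2*a²)
12*O(6) + 3 = 12*√(6*(1 + 2*6)) + 3 = 12*√(6*(1 + 12)) + 3 = 12*√(6*13) + 3 = 12*√78 + 3 = 3 + 12*√78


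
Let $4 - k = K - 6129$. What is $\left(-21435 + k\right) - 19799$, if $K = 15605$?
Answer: $-50706$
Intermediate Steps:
$k = -9472$ ($k = 4 - \left(15605 - 6129\right) = 4 - 9476 = -9472$)
$\left(-21435 + k\right) - 19799 = \left(-21435 - 9472\right) - 19799 = -30907 - 19799 = -50706$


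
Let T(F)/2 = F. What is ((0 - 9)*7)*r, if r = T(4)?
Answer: -504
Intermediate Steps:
T(F) = 2*F
r = 8 (r = 2*4 = 8)
((0 - 9)*7)*r = ((0 - 9)*7)*8 = -9*7*8 = -63*8 = -504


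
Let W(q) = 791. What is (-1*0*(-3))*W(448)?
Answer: 0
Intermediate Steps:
(-1*0*(-3))*W(448) = (-1*0*(-3))*791 = (0*(-3))*791 = 0*791 = 0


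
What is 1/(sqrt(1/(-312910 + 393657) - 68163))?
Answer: -I*sqrt(1736047176745)/343997360 ≈ -0.0038302*I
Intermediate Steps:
1/(sqrt(1/(-312910 + 393657) - 68163)) = 1/(sqrt(1/80747 - 68163)) = 1/(sqrt(-5503957760/80747)) = 1/(16*I*sqrt(1736047176745)/80747) = -I*sqrt(1736047176745)/343997360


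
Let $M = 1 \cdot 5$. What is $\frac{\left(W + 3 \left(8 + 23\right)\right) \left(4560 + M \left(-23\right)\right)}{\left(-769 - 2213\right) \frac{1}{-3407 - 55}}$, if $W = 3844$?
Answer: $\frac{1442497115}{71} \approx 2.0317 \cdot 10^{7}$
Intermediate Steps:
$M = 5$
$\frac{\left(W + 3 \left(8 + 23\right)\right) \left(4560 + M \left(-23\right)\right)}{\left(-769 - 2213\right) \frac{1}{-3407 - 55}} = \frac{\left(3844 + 3 \left(8 + 23\right)\right) \left(4560 + 5 \left(-23\right)\right)}{\left(-769 - 2213\right) \frac{1}{-3407 - 55}} = \frac{\left(3844 + 3 \cdot 31\right) \left(4560 - 115\right)}{\left(-2982\right) \frac{1}{-3462}} = \frac{\left(3844 + 93\right) 4445}{\left(-2982\right) \left(- \frac{1}{3462}\right)} = \frac{3937 \cdot 4445}{\frac{497}{577}} = 17499965 \cdot \frac{577}{497} = \frac{1442497115}{71}$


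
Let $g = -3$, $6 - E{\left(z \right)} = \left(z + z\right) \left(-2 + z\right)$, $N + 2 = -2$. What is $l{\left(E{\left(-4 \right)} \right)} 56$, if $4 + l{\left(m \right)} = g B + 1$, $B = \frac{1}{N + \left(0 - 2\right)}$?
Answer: $-140$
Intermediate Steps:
$N = -4$ ($N = -2 - 2 = -4$)
$B = - \frac{1}{6}$ ($B = \frac{1}{-4 + \left(0 - 2\right)} = \frac{1}{-4 - 2} = \frac{1}{-6} = - \frac{1}{6} \approx -0.16667$)
$E{\left(z \right)} = 6 - 2 z \left(-2 + z\right)$ ($E{\left(z \right)} = 6 - \left(z + z\right) \left(-2 + z\right) = 6 - 2 z \left(-2 + z\right)$)
$l{\left(m \right)} = - \frac{5}{2}$ ($l{\left(m \right)} = -4 + \left(\left(-3\right) \left(- \frac{1}{6}\right) + 1\right) = -4 + \left(\frac{1}{2} + 1\right) = -4 + \frac{3}{2} = - \frac{5}{2}$)
$l{\left(E{\left(-4 \right)} \right)} 56 = \left(- \frac{5}{2}\right) 56 = -140$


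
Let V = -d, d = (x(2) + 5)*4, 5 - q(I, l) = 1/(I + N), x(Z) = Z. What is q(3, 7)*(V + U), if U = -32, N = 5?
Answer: -585/2 ≈ -292.50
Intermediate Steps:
q(I, l) = 5 - 1/(5 + I) (q(I, l) = 5 - 1/(I + 5) = 5 - 1/(5 + I))
d = 28 (d = (2 + 5)*4 = 7*4 = 28)
V = -28 (V = -1*28 = -28)
q(3, 7)*(V + U) = ((24 + 5*3)/(5 + 3))*(-28 - 32) = ((24 + 15)/8)*(-60) = ((1/8)*39)*(-60) = (39/8)*(-60) = -585/2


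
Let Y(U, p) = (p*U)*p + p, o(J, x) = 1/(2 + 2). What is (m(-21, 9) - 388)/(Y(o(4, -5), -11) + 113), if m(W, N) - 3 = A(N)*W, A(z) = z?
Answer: -2296/529 ≈ -4.3403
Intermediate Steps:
o(J, x) = 1/4
m(W, N) = 3 + N*W
Y(U, p) = p + U*p**2 (Y(U, p) = (U*p)*p + p = U*p**2 + p = p + U*p**2)
(m(-21, 9) - 388)/(Y(o(4, -5), -11) + 113) = ((3 + 9*(-21)) - 388)/(-11*(1 + (1/4)*(-11)) + 113) = ((3 - 189) - 388)/(-11*(1 - 11/4) + 113) = (-186 - 388)/(-11*(-7/4) + 113) = -574/(77/4 + 113) = -574/529/4 = -574*4/529 = -2296/529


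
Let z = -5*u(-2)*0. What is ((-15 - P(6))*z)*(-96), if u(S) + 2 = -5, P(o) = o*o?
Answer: 0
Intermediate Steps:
P(o) = o²
u(S) = -7 (u(S) = -2 - 5 = -7)
z = 0 (z = -5*(-7)*0 = 35*0 = 0)
((-15 - P(6))*z)*(-96) = ((-15 - 1*6²)*0)*(-96) = ((-15 - 1*36)*0)*(-96) = ((-15 - 36)*0)*(-96) = -51*0*(-96) = 0*(-96) = 0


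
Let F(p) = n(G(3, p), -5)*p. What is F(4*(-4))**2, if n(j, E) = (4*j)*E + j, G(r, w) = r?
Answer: 831744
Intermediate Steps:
n(j, E) = j + 4*E*j (n(j, E) = 4*E*j + j = j + 4*E*j)
F(p) = -57*p (F(p) = (3*(1 + 4*(-5)))*p = (3*(1 - 20))*p = (3*(-19))*p = -57*p)
F(4*(-4))**2 = (-228*(-4))**2 = (-57*(-16))**2 = 912**2 = 831744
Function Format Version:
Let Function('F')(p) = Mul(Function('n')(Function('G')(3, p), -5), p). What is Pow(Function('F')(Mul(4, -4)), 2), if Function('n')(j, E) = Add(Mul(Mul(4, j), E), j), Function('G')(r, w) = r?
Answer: 831744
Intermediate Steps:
Function('n')(j, E) = Add(j, Mul(4, E, j)) (Function('n')(j, E) = Add(Mul(4, E, j), j) = Add(j, Mul(4, E, j)))
Function('F')(p) = Mul(-57, p) (Function('F')(p) = Mul(Mul(3, Add(1, Mul(4, -5))), p) = Mul(Mul(3, Add(1, -20)), p) = Mul(Mul(3, -19), p) = Mul(-57, p))
Pow(Function('F')(Mul(4, -4)), 2) = Pow(Mul(-57, Mul(4, -4)), 2) = Pow(Mul(-57, -16), 2) = Pow(912, 2) = 831744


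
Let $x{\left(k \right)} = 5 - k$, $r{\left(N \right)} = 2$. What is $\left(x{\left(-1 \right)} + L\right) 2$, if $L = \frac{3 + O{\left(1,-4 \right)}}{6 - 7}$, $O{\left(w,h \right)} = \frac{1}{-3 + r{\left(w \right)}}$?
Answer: $8$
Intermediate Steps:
$O{\left(w,h \right)} = -1$ ($O{\left(w,h \right)} = \frac{1}{-3 + 2} = \frac{1}{-1} = -1$)
$L = -2$ ($L = \frac{3 - 1}{6 - 7} = \frac{2}{-1} = 2 \left(-1\right) = -2$)
$\left(x{\left(-1 \right)} + L\right) 2 = \left(\left(5 - -1\right) - 2\right) 2 = \left(\left(5 + 1\right) - 2\right) 2 = \left(6 - 2\right) 2 = 4 \cdot 2 = 8$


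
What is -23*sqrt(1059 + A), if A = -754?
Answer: -23*sqrt(305) ≈ -401.68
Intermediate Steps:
-23*sqrt(1059 + A) = -23*sqrt(1059 - 754) = -23*sqrt(305)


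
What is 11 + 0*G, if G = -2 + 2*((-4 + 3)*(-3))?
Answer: 11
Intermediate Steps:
G = 4 (G = -2 + 2*(-1*(-3)) = -2 + 2*3 = -2 + 6 = 4)
11 + 0*G = 11 + 0*4 = 11 + 0 = 11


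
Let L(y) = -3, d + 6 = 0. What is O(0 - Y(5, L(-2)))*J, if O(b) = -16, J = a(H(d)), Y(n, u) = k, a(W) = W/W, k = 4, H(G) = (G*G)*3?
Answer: -16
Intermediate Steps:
d = -6 (d = -6 + 0 = -6)
H(G) = 3*G**2 (H(G) = G**2*3 = 3*G**2)
a(W) = 1
Y(n, u) = 4
J = 1
O(0 - Y(5, L(-2)))*J = -16*1 = -16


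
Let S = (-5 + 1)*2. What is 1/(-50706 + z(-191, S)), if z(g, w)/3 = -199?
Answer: -1/51303 ≈ -1.9492e-5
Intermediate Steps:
S = -8 (S = -4*2 = -8)
z(g, w) = -597 (z(g, w) = 3*(-199) = -597)
1/(-50706 + z(-191, S)) = 1/(-50706 - 597) = 1/(-51303) = -1/51303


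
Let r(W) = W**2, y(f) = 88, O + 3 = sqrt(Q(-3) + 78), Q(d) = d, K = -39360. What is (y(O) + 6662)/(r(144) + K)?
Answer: -1125/3104 ≈ -0.36244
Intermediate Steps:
O = -3 + 5*sqrt(3) (O = -3 + sqrt(-3 + 78) = -3 + sqrt(75) = -3 + 5*sqrt(3) ≈ 5.6603)
(y(O) + 6662)/(r(144) + K) = (88 + 6662)/(144**2 - 39360) = 6750/(20736 - 39360) = 6750/(-18624) = 6750*(-1/18624) = -1125/3104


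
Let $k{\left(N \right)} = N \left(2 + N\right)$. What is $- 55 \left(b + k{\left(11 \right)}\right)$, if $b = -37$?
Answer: $-5830$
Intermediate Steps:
$- 55 \left(b + k{\left(11 \right)}\right) = - 55 \left(-37 + 11 \left(2 + 11\right)\right) = - 55 \left(-37 + 11 \cdot 13\right) = - 55 \left(-37 + 143\right) = \left(-55\right) 106 = -5830$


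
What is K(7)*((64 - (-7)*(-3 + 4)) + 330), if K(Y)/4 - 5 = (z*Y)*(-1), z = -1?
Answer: 19248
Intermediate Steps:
K(Y) = 20 + 4*Y (K(Y) = 20 + 4*(-Y*(-1)) = 20 + 4*Y)
K(7)*((64 - (-7)*(-3 + 4)) + 330) = (20 + 4*7)*((64 - (-7)*(-3 + 4)) + 330) = (20 + 28)*((64 - (-7)) + 330) = 48*((64 - 1*(-7)) + 330) = 48*((64 + 7) + 330) = 48*(71 + 330) = 48*401 = 19248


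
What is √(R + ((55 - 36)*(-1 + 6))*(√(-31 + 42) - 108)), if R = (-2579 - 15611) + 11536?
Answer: √(-16914 + 95*√11) ≈ 128.84*I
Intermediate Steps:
R = -6654 (R = -18190 + 11536 = -6654)
√(R + ((55 - 36)*(-1 + 6))*(√(-31 + 42) - 108)) = √(-6654 + ((55 - 36)*(-1 + 6))*(√(-31 + 42) - 108)) = √(-6654 + (19*5)*(√11 - 108)) = √(-6654 + 95*(-108 + √11)) = √(-6654 + (-10260 + 95*√11)) = √(-16914 + 95*√11)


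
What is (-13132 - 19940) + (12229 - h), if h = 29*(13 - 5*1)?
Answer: -21075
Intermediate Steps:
h = 232 (h = 29*(13 - 5) = 29*8 = 232)
(-13132 - 19940) + (12229 - h) = (-13132 - 19940) + (12229 - 1*232) = -33072 + (12229 - 232) = -33072 + 11997 = -21075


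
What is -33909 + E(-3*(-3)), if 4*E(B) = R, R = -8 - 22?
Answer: -67833/2 ≈ -33917.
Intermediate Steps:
R = -30
E(B) = -15/2 (E(B) = (¼)*(-30) = -15/2)
-33909 + E(-3*(-3)) = -33909 - 15/2 = -67833/2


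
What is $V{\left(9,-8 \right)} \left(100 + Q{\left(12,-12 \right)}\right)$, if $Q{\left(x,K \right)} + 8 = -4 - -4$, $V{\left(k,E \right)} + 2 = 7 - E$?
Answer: $1196$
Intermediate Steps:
$V{\left(k,E \right)} = 5 - E$ ($V{\left(k,E \right)} = -2 - \left(-7 + E\right) = 5 - E$)
$Q{\left(x,K \right)} = -8$ ($Q{\left(x,K \right)} = -8 - 0 = -8 + \left(-4 + 4\right) = -8 + 0 = -8$)
$V{\left(9,-8 \right)} \left(100 + Q{\left(12,-12 \right)}\right) = \left(5 - -8\right) \left(100 - 8\right) = \left(5 + 8\right) 92 = 13 \cdot 92 = 1196$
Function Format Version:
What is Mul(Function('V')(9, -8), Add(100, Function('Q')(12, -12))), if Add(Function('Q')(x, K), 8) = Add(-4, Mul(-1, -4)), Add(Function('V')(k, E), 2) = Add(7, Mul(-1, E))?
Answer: 1196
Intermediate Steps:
Function('V')(k, E) = Add(5, Mul(-1, E)) (Function('V')(k, E) = Add(-2, Add(7, Mul(-1, E))) = Add(5, Mul(-1, E)))
Function('Q')(x, K) = -8 (Function('Q')(x, K) = Add(-8, Add(-4, Mul(-1, -4))) = Add(-8, Add(-4, 4)) = Add(-8, 0) = -8)
Mul(Function('V')(9, -8), Add(100, Function('Q')(12, -12))) = Mul(Add(5, Mul(-1, -8)), Add(100, -8)) = Mul(Add(5, 8), 92) = Mul(13, 92) = 1196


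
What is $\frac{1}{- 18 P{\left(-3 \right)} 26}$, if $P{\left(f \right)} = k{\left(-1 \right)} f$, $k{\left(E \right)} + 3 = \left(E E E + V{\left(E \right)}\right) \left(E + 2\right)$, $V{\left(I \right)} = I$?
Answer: $- \frac{1}{7020} \approx -0.00014245$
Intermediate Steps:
$k{\left(E \right)} = -3 + \left(2 + E\right) \left(E + E^{3}\right)$ ($k{\left(E \right)} = -3 + \left(E E E + E\right) \left(E + 2\right) = -3 + \left(E^{2} E + E\right) \left(2 + E\right) = -3 + \left(E^{3} + E\right) \left(2 + E\right) = -3 + \left(E + E^{3}\right) \left(2 + E\right) = -3 + \left(2 + E\right) \left(E + E^{3}\right)$)
$P{\left(f \right)} = - 5 f$ ($P{\left(f \right)} = \left(-3 + \left(-1\right)^{2} + \left(-1\right)^{4} + 2 \left(-1\right) + 2 \left(-1\right)^{3}\right) f = \left(-3 + 1 + 1 - 2 + 2 \left(-1\right)\right) f = \left(-3 + 1 + 1 - 2 - 2\right) f = - 5 f$)
$\frac{1}{- 18 P{\left(-3 \right)} 26} = \frac{1}{- 18 \left(\left(-5\right) \left(-3\right)\right) 26} = \frac{1}{\left(-18\right) 15 \cdot 26} = \frac{1}{\left(-270\right) 26} = \frac{1}{-7020} = - \frac{1}{7020}$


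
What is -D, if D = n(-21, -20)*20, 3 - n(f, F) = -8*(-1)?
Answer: 100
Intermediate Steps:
n(f, F) = -5 (n(f, F) = 3 - (-8)*(-1) = 3 - 1*8 = 3 - 8 = -5)
D = -100 (D = -5*20 = -100)
-D = -1*(-100) = 100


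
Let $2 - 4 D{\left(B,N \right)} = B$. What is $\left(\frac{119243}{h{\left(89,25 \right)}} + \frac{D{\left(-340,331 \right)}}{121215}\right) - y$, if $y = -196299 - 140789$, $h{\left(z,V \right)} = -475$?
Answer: $\frac{2585880521649}{7676950} \approx 3.3684 \cdot 10^{5}$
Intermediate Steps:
$y = -337088$ ($y = -196299 - 140789 = -337088$)
$D{\left(B,N \right)} = \frac{1}{2} - \frac{B}{4}$
$\left(\frac{119243}{h{\left(89,25 \right)}} + \frac{D{\left(-340,331 \right)}}{121215}\right) - y = \left(\frac{119243}{-475} + \frac{\frac{1}{2} - -85}{121215}\right) - -337088 = \left(119243 \left(- \frac{1}{475}\right) + \left(\frac{1}{2} + 85\right) \frac{1}{121215}\right) + 337088 = \left(- \frac{119243}{475} + \frac{171}{2} \cdot \frac{1}{121215}\right) + 337088 = \left(- \frac{119243}{475} + \frac{57}{80810}\right) + 337088 = - \frac{1927199951}{7676950} + 337088 = \frac{2585880521649}{7676950}$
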